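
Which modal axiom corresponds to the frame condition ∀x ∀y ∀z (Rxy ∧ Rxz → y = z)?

◇p → □p

This is partial functionality; the standard corresponding axiom is CD: ◇p → □p.
Suppose ◇p→□p is valid. Take Rxy, Rxz and set V(p)={y}. Then ◇p at x, so □p at x, so p at z, i.e. z=y.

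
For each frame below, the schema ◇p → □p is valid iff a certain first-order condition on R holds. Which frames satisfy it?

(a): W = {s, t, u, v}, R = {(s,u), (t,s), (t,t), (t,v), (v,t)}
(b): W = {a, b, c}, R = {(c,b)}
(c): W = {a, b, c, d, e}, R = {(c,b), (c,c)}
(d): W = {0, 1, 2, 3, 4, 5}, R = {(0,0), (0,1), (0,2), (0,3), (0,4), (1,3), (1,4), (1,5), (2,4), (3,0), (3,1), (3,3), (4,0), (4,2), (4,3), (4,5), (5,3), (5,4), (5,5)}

(b)

This is the axiom for partial functionality; its first-order frame correspondent is ∀x ∀y ∀z (Rxy ∧ Rxz → y = z).
(a): fails — t sees both s and t.
(b): ✓.
(c): fails — c sees both b and c.
(d): fails — 0 sees both 0 and 1.
Valid on: (b).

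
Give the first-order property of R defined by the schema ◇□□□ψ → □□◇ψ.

∀x ∀y ∀z ((xRy ∧ xR²z) → ∃w (yR³w ∧ zRw))

This is a Sahlqvist (Geach-type) schema ◇^1□^3ψ → □^2◇^1ψ.
First-order correspondent: ∀x ∀y ∀z ((xRy ∧ xR²z) → ∃w (yR³w ∧ zRw)).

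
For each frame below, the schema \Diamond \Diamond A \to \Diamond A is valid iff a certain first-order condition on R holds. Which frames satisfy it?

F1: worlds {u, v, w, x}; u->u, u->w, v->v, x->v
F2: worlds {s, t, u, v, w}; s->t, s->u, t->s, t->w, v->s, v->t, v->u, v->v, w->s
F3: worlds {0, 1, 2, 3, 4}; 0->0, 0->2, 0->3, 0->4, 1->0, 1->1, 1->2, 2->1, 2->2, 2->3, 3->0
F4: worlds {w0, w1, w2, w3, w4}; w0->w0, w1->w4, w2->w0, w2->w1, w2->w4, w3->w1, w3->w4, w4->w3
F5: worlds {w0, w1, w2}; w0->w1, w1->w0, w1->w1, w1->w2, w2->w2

F1

Frame correspondent (Sahlqvist): \forall x \forall y \forall z (Rxy \wedge Ryz \to Rxz) — i.e. transitivity.
F1: condition met.
F2: fails — Rvt and Rtw but not Rvw.
F3: fails — R10 and R04 but not R14.
F4: fails — Rw2w4 and Rw4w3 but not Rw2w3.
F5: fails — Rw0w1 and Rw1w2 but not Rw0w2.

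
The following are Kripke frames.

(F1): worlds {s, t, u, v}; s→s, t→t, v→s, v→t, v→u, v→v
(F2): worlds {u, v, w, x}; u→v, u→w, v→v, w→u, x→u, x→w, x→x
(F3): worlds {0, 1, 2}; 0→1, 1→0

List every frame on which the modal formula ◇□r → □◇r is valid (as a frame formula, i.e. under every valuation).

(F3)

Frame correspondent (Sahlqvist): ∀x ∀y ∀z (Rxy ∧ Rxz → ∃w (Ryw ∧ Rzw)) — i.e. convergence.
(F1): fails — Rvv and Rvu but v and u have no common successor.
(F2): fails — Ruv and Ruw but v and w have no common successor.
(F3): holds.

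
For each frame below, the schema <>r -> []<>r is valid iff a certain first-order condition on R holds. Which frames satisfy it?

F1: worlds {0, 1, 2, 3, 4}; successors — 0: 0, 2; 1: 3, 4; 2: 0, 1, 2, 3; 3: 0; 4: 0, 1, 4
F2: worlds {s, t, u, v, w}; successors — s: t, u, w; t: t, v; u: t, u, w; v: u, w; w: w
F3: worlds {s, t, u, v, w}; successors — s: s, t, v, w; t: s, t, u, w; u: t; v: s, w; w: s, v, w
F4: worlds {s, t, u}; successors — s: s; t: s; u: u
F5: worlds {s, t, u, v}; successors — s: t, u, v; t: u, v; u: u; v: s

The schema corresponds to the Euclidean property: forall x forall y forall z (Rxy & Rxz -> Ryz).
F1: fails — R14 and R13 but not R43.
F2: fails — Rsw and Rsu but not Rwu.
F3: fails — Rsv and Rsv but not Rvv.
F4: ✓.
F5: fails — Rsv and Rsv but not Rvv.

F4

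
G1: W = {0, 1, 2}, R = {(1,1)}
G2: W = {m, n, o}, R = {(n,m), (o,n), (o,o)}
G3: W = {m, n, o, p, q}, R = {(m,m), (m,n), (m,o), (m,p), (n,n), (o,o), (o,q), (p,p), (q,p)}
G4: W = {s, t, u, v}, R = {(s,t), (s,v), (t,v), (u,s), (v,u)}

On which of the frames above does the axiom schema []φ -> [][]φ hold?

This is the axiom for transitivity; its first-order frame correspondent is forall x forall y forall z (Rxy & Ryz -> Rxz).
G1: satisfies the condition.
G2: fails — Ron and Rnm but not Rom.
G3: fails — Rmo and Roq but not Rmq.
G4: fails — Rtv and Rvu but not Rtu.
Valid on: G1.

G1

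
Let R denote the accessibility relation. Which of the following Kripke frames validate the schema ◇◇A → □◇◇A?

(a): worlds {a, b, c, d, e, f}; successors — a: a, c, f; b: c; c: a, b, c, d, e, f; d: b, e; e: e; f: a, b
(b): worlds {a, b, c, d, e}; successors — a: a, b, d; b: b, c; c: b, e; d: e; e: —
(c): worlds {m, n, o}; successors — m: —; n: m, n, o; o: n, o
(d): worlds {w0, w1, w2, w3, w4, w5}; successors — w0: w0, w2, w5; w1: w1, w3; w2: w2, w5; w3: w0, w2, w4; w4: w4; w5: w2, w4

The schema corresponds to a generalized confluence (Geach) condition: ∀x ∀y ∀z ((xR²y ∧ xRz) → ∃w (y = w ∧ zR²w)).
(a): fails — aR²b, aRf but no w with b=w and fR²w.
(b): fails — aR²a, aRb but no w with a=w and bR²w.
(c): fails — nR²m, nRm but no w with m=w and mR²w.
(d): fails — w0R²w0, w0Rw2 but no w with w0=w and w2R²w.

none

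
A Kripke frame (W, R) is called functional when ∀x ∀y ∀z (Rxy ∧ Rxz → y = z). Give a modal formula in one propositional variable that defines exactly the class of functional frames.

This is partial functionality; the standard corresponding axiom is CD: ◇q → □q.

◇q → □q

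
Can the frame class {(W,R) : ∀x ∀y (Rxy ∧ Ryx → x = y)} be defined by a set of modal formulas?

No — not modally definable

If a class were modally definable it would be closed under surjective bounded morphisms (Goldblatt–Thomason).
The 6-cycle (worlds 0,1,2,3,4,5 with 0→1→2→3→4→5→0) is antisymmetric. Sending even-indexed worlds to a and odd-indexed worlds to b is a surjective bounded morphism onto the two-world frame with a↔b, which is not antisymmetric.
So no modal formula (or set of formulas) defines exactly the antisymmetric frames.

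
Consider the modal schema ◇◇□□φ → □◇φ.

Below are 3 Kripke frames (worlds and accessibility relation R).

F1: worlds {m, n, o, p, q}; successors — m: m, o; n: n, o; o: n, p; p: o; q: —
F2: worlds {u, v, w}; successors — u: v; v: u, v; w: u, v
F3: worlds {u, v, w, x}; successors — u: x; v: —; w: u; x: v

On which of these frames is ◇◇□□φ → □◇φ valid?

F2

Frame correspondent (Sahlqvist): ∀x ∀y ∀z ((xR²y ∧ xRz) → ∃w (yR²w ∧ zRw)) — i.e. a generalized confluence (Geach) condition.
F1: fails — mR²p, mRm but no w with pR²w and mRw.
F2: holds.
F3: fails — uR²v, uRx but no t with vR²t and xRt.
Valid on: F2.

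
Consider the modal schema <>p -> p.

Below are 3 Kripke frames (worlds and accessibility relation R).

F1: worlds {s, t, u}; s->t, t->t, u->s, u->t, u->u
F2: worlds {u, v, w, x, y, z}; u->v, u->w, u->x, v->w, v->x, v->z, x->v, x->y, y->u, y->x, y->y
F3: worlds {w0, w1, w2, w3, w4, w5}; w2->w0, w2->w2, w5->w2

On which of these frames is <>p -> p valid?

The schema corresponds to a generalized confluence (Geach) condition: forall x forall y (xRy -> exists w (y = w & x = w)).
F1: fails — sRt but t ≠ s.
F2: fails — uRv but v ≠ u.
F3: fails — w2Rw0 but w0 ≠ w2.

none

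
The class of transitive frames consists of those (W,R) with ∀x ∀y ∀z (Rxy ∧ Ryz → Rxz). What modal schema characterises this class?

The condition is transitivity. The 4 schema □r → □□r defines it.
Suppose □r→□□r is valid. Take Rxy, Ryz and set V(r)={w : Rxw}. Then □r at x, so □□r at x, so □r at y, so r at z, i.e. Rxz.

□r → □□r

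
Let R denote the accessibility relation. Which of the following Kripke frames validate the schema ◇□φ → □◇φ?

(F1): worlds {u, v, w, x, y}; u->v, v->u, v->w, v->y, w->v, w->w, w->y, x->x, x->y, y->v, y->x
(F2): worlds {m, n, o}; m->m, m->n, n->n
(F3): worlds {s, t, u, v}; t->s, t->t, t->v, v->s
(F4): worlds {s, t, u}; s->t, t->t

(F2), (F4)

The schema corresponds to convergence: ∀x ∀y ∀z (Rxy ∧ Rxz → ∃w (Ryw ∧ Rzw)).
(F1): fails — Rwy and Rwv but y and v have no common successor.
(F2): condition met.
(F3): fails — Rtt and Rts but t and s have no common successor.
(F4): condition met.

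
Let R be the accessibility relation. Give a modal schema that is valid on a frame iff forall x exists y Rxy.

This is seriality; the standard corresponding axiom is D: □q → ◇q.
Suppose □q→◇q is valid. At any x set V(q)=W. Then □q at x, so ◇q at x, so x has a successor.

□q → ◇q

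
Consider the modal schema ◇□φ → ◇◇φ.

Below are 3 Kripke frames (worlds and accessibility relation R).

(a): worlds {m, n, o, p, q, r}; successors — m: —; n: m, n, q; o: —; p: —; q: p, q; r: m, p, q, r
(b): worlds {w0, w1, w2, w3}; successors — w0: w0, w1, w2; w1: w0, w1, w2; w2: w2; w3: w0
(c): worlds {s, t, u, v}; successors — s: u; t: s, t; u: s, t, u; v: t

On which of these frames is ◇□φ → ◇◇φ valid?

The schema corresponds to a generalized confluence (Geach) condition: ∀x ∀y (xRy → ∃w (yRw ∧ xR²w)).
(a): fails — nRm but no w with mRw and nR²w.
(b): satisfies the condition.
(c): satisfies the condition.

(b), (c)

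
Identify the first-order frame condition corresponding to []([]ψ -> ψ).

Suppose □(□ψ→ψ) is valid. Take Rxy and set V(ψ)={w : Ryw}. Then at y, □ψ holds; since □(□ψ→ψ) at x, □ψ→ψ at y, so ψ at y, i.e. Ryy.

shift-reflexivity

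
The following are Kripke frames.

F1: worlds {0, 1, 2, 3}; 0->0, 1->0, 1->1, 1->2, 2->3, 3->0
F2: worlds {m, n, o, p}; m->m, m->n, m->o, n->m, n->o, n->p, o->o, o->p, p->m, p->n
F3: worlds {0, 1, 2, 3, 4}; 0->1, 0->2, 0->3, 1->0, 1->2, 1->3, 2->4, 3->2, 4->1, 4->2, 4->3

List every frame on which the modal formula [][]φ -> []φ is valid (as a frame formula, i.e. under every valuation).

F2

Frame correspondent (Sahlqvist): forall x forall y (Rxy -> exists z (Rxz & Rzy)) — i.e. density.
F1: fails — R23 but no z with R2z and Rz3.
F2: satisfies the condition.
F3: fails — R10 but no z with R1z and Rz0.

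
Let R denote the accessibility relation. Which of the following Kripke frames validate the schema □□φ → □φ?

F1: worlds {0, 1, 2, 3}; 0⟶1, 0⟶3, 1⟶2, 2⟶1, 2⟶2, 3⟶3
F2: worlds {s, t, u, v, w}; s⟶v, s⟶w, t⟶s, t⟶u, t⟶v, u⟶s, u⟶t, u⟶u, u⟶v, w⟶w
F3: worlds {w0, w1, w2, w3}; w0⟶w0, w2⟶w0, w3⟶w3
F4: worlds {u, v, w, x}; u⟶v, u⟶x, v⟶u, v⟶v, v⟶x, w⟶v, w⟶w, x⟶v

F3, F4

Frame correspondent (Sahlqvist): ∀x ∀y (Rxy → ∃z (Rxz ∧ Rzy)) — i.e. density.
F1: fails — R01 but no z with R0z and Rz1.
F2: fails — Rsv but no z with Rsz and Rzv.
F3: satisfies the condition.
F4: satisfies the condition.
Valid on: F3, F4.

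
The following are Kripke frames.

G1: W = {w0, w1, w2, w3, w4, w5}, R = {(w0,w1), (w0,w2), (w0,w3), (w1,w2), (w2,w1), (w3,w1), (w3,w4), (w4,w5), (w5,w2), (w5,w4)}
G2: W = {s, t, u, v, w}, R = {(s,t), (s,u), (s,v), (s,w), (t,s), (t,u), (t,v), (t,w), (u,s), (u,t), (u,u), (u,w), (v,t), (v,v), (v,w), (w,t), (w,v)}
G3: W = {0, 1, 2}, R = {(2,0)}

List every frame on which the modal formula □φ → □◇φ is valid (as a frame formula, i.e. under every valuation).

G2

Frame correspondent (Sahlqvist): ∀x ∀z (xRz → ∃w (xRw ∧ zRw)) — i.e. a generalized confluence (Geach) condition.
G1: fails — w1Rw2 but no w with w1Rw and w2Rw.
G2: holds.
G3: fails — 2R0 but no w with 2Rw and 0Rw.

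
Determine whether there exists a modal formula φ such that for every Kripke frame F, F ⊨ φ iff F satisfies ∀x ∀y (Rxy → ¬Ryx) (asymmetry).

No — not modally definable

If a class were modally definable it would be closed under surjective bounded morphisms (Goldblatt–Thomason).
The 5-cycle (worlds 0,1,2,3,4 with 0→1→2→3→4→0) is asymmetric. Mapping every world to a single reflexive point • is a surjective bounded morphism, and the reflexive point is not asymmetric (R•• but asymmetry requires ¬R••).
So no modal formula (or set of formulas) defines exactly the asymmetric frames.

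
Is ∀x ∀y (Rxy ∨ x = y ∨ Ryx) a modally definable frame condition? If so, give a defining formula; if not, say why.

Modal frame validity is preserved under disjoint unions.
Take 3 disjoint single-world reflexive frames: each is trivially connected, but their disjoint union has 3 worlds with no edge between distinct components, so it is not connected.
Hence connectedness of R is not modally definable.

No — not modally definable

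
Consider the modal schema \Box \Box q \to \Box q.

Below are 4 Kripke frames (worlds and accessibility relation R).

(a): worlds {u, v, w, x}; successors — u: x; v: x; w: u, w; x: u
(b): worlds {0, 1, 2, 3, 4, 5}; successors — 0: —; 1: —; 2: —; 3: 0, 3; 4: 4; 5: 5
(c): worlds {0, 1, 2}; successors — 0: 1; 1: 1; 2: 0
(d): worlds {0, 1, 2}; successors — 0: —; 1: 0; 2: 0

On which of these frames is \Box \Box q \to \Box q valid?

Frame correspondent (Sahlqvist): \forall x \forall y (Rxy \to \exists z (Rxz \wedge Rzy)) — i.e. density.
(a): fails — Rvx but no z with Rvz and Rzx.
(b): condition met.
(c): fails — R20 but no z with R2z and Rz0.
(d): fails — R10 but no z with R1z and Rz0.
Valid on: (b).

(b)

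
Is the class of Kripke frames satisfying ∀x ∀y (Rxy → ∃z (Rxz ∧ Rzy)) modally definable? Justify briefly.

Definable; □□p → □p defines it

Yes: it is density, defined by the C4 schema □□p → □p.
Suppose □□p→□p is valid. Take Rxy and set V(p)={w : xR²w}. Then □□p at x, so □p at x, so p at y, i.e. ∃z(Rxz∧Rzy).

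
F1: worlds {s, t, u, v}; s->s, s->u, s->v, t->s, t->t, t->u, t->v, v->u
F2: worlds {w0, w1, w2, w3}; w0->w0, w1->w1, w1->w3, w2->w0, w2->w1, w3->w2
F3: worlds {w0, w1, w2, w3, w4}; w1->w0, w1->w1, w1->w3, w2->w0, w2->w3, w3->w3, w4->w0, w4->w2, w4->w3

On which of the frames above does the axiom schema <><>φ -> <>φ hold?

This is the axiom for transitivity; its first-order frame correspondent is forall x forall y forall z (Rxy & Ryz -> Rxz).
F1: condition met.
F2: fails — Rw3w2 and Rw2w1 but not Rw3w1.
F3: condition met.
Valid on: F1, F3.

F1, F3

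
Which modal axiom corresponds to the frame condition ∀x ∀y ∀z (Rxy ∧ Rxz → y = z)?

A defining formula is ◇r → □r (the CD axiom).
Suppose ◇r→□r is valid. Take Rxy, Rxz and set V(r)={y}. Then ◇r at x, so □r at x, so r at z, i.e. z=y.

◇r → □r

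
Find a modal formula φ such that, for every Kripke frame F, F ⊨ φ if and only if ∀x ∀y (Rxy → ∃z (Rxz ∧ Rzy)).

□□q → □q

The condition is density. The C4 schema □□q → □q defines it.
Suppose □□q→□q is valid. Take Rxy and set V(q)={w : xR²w}. Then □□q at x, so □q at x, so q at y, i.e. ∃z(Rxz∧Rzy).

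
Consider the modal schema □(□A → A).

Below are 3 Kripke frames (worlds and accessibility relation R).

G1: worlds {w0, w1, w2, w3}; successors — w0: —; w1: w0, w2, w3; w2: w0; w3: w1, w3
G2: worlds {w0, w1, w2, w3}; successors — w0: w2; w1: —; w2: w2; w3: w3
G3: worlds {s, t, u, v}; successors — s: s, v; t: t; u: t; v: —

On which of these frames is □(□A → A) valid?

G2

This is the axiom for shift-reflexivity; its first-order frame correspondent is ∀x ∀y (Rxy → Ryy).
G1: fails — Rw1w2 but not Rw2w2.
G2: ✓.
G3: fails — Rsv but not Rvv.
Valid on: G2.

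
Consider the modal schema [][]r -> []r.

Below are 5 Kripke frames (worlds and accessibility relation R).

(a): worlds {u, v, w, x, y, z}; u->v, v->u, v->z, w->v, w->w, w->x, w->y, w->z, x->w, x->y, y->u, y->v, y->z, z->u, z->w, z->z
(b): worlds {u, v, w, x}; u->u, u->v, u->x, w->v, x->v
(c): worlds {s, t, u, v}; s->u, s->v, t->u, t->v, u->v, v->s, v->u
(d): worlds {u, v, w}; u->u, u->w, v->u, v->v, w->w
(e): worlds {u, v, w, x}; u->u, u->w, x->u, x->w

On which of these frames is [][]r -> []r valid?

(d), (e)

The schema corresponds to density: forall x forall y (Rxy -> exists z (Rxz & Rzy)).
(a): fails — Ruv but no t with Rut and Rtv.
(b): fails — Rwv but no z with Rwz and Rzv.
(c): fails — Ruv but no z with Ruz and Rzv.
(d): ✓.
(e): ✓.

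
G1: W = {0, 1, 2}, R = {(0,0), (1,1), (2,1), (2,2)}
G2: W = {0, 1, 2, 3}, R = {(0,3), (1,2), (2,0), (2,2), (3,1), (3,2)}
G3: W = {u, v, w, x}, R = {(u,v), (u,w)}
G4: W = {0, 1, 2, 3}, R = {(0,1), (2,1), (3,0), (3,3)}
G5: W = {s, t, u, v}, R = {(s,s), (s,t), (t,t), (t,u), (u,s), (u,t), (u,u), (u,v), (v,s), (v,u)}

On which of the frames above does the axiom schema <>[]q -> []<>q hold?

G1, G5

Frame correspondent (Sahlqvist): forall x forall y forall z (Rxy & Rxz -> exists w (Ryw & Rzw)) — i.e. convergence.
G1: ✓.
G2: fails — R20 and R22 but 0 and 2 have no common successor.
G3: fails — Ruv and Ruv but v and v have no common successor.
G4: fails — R01 and R01 but 1 and 1 have no common successor.
G5: ✓.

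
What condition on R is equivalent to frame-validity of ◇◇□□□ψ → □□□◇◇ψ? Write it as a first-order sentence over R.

This is a Sahlqvist (Geach-type) schema ◇^2□^3ψ → □^3◇^2ψ.
First-order correspondent: ∀x ∀y ∀z ((xR²y ∧ xR³z) → ∃w (yR³w ∧ zR²w)).

∀x ∀y ∀z ((xR²y ∧ xR³z) → ∃w (yR³w ∧ zR²w))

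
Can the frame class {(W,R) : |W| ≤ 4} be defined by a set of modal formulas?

Not definable by any modal formula

Modal frame validity is preserved under disjoint unions.
Any modal formula valid on each of 5 disjoint one-world frames is valid on their disjoint union (validity is preserved under disjoint unions). Each one-world frame has |W|=1≤4, but the union has |W|=5.
So the class is not modally definable.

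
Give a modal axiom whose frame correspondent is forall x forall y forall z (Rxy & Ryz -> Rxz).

□ψ → □□ψ

A defining formula is □ψ → □□ψ (the 4 axiom).
Suppose □ψ→□□ψ is valid. Take Rxy, Ryz and set V(ψ)={w : Rxw}. Then □ψ at x, so □□ψ at x, so □ψ at y, so ψ at z, i.e. Rxz.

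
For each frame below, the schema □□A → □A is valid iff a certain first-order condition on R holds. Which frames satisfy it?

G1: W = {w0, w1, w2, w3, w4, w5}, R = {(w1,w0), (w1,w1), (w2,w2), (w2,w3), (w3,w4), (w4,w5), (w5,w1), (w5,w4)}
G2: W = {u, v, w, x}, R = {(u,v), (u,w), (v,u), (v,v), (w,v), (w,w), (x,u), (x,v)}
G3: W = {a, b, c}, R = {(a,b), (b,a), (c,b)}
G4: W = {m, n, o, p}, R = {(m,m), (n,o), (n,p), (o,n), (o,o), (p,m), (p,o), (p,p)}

G2, G4

The schema corresponds to density: ∀x ∀y (Rxy → ∃z (Rxz ∧ Rzy)).
G1: fails — Rw4w5 but no z with Rw4z and Rzw5.
G2: ✓.
G3: fails — Rab but no z with Raz and Rzb.
G4: ✓.
Valid on: G2, G4.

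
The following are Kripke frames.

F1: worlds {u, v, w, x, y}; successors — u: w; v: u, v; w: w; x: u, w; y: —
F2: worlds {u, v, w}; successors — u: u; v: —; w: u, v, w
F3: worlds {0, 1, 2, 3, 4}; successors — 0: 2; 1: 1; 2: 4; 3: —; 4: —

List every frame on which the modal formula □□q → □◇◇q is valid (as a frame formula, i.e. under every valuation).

Frame correspondent (Sahlqvist): ∀x ∀z (xRz → ∃w (xR²w ∧ zR²w)) — i.e. a generalized confluence (Geach) condition.
F1: holds.
F2: fails — wRv but no t with wR²t and vR²t.
F3: fails — 0R2 but no w with 0R²w and 2R²w.

F1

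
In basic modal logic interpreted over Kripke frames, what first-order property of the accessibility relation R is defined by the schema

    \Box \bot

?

emptiness of R

□⊥ is valid iff no world has any successor (otherwise □⊥ fails at any world with one).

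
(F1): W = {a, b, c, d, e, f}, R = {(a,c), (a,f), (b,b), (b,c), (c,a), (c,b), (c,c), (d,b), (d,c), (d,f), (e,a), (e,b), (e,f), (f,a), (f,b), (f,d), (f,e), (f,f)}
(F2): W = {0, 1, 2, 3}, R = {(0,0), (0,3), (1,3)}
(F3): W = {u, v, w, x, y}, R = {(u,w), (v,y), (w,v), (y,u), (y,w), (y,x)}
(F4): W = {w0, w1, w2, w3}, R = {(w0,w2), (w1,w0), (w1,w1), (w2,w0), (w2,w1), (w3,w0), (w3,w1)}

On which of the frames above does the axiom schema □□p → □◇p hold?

(F1), (F4)

The schema corresponds to a generalized confluence (Geach) condition: ∀x ∀z (xRz → ∃w (xR²w ∧ zRw)).
(F1): satisfies the condition.
(F2): fails — 0R3 but no w with 0R²w and 3Rw.
(F3): fails — yRx but no t with yR²t and xRt.
(F4): satisfies the condition.
Valid on: (F1), (F4).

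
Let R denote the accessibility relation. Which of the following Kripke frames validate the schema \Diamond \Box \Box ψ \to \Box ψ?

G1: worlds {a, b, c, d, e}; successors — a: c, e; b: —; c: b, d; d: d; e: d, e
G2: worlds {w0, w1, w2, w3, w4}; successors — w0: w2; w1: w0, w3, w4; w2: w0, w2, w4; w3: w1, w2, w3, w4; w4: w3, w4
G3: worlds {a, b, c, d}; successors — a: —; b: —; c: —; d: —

Frame correspondent (Sahlqvist): \forall x \forall y \forall z ((xRy \wedge xRz) \to \exists w (y R^2 w \wedge z = w)) — i.e. a generalized confluence (Geach) condition.
G1: fails — aRc, aRc but no w with cR²w and c=w.
G2: fails — w1Rw0, w1Rw3 but no w with w0R²w and w3=w.
G3: satisfies the condition.

G3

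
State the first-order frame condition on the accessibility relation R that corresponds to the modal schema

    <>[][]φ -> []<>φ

forall x forall y forall z ((xRy & xRz) -> exists w (y R^2 w & zRw))

This is a Sahlqvist (Geach-type) schema ◇^1□^2φ → □^1◇^1φ.
First-order correspondent: forall x forall y forall z ((xRy & xRz) -> exists w (y R^2 w & zRw)).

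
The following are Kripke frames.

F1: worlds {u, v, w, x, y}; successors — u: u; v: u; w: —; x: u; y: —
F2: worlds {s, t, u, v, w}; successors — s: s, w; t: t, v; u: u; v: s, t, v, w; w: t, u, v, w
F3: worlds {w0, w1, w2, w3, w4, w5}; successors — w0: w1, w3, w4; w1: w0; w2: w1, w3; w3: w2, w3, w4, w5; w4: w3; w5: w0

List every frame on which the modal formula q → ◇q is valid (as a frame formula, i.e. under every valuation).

The schema corresponds to reflexivity: ∀x Rxx.
F1: fails — world v does not see itself.
F2: condition met.
F3: fails — world w0 does not see itself.
Valid on: F2.

F2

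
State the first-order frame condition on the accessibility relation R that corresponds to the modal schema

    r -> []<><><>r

forall x forall z (xRz -> exists w (x = w & z R^3 w))

This is a Sahlqvist (Geach-type) schema ◇^0□^0r → □^1◇^3r.
Minimal-valuation argument: fix x; take any y with xR^0y and any z with xR^1z. Set V(r) to the set of worlds R-reachable from y in exactly 0 steps. Then □^0r holds at y, so the antecedent holds at x; validity forces ◇^3r at z, giving a w with zR^3w and yR^0w.
First-order correspondent: forall x forall z (xRz -> exists w (x = w & z R^3 w)).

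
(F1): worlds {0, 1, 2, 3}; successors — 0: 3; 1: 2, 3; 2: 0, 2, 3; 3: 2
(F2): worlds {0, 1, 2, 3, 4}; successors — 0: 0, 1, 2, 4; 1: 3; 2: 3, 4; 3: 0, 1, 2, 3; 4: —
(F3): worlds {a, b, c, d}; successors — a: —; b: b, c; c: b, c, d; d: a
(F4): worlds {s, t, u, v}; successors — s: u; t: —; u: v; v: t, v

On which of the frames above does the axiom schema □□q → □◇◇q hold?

The schema corresponds to a generalized confluence (Geach) condition: ∀x ∀z (xRz → ∃w (xR²w ∧ zR²w)).
(F1): ✓.
(F2): fails — 0R4 but no w with 0R²w and 4R²w.
(F3): fails — cRd but no w with cR²w and dR²w.
(F4): fails — vRt but no w with vR²w and tR²w.
Valid on: (F1).

(F1)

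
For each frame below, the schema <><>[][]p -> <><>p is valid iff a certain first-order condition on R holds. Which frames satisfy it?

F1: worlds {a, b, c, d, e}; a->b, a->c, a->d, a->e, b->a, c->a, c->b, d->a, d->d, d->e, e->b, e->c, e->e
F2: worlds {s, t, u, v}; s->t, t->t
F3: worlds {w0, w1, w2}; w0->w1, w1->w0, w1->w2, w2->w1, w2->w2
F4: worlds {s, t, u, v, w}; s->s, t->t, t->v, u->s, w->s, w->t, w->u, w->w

F1, F2, F3

The schema corresponds to a generalized confluence (Geach) condition: forall x forall y (x R^2 y -> exists w (y R^2 w & x R^2 w)).
F1: holds.
F2: holds.
F3: holds.
F4: fails — tR²v but no w* with vR²w* and tR²w*.
Valid on: F1, F2, F3.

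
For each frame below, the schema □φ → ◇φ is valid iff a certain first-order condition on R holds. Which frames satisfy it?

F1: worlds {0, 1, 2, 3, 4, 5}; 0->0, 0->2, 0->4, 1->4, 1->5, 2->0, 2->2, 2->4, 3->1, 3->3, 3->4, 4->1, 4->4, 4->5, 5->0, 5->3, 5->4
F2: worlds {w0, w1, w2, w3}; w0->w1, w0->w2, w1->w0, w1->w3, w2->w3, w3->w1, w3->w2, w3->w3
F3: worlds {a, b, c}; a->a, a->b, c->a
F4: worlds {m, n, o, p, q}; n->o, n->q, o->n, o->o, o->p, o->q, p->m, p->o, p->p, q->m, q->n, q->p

The schema corresponds to seriality: ∀x ∃y Rxy.
F1: satisfies the condition.
F2: satisfies the condition.
F3: fails — world b has no successor.
F4: fails — world m has no successor.
Valid on: F1, F2.

F1, F2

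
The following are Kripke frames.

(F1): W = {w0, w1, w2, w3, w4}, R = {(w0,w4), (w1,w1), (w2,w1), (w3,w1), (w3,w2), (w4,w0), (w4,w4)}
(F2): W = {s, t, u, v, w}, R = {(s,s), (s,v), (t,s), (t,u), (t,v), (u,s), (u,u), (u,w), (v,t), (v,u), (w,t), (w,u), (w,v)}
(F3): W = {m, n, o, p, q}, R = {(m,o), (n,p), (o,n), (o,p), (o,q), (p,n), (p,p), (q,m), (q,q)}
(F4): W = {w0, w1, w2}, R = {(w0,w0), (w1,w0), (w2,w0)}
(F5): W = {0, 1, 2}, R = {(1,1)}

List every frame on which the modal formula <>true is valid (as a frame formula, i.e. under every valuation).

(F1), (F2), (F3), (F4)

This is the axiom for seriality; its first-order frame correspondent is forall x exists y Rxy.
(F1): satisfies the condition.
(F2): satisfies the condition.
(F3): satisfies the condition.
(F4): satisfies the condition.
(F5): fails — world 0 has no successor.
Valid on: (F1), (F2), (F3), (F4).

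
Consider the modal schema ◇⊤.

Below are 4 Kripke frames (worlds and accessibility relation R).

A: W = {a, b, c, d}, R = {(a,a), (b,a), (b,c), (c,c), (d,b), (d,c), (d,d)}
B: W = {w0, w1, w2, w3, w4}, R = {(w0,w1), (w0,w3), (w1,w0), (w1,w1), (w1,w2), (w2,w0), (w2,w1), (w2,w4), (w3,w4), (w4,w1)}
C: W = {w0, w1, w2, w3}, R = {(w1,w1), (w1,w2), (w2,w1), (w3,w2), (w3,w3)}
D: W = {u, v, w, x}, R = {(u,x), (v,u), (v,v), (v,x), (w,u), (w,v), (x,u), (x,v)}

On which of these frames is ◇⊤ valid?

This is the axiom for seriality; its first-order frame correspondent is ∀x ∃y Rxy.
A: condition met.
B: condition met.
C: fails — world w0 has no successor.
D: condition met.
Valid on: A, B, D.

A, B, D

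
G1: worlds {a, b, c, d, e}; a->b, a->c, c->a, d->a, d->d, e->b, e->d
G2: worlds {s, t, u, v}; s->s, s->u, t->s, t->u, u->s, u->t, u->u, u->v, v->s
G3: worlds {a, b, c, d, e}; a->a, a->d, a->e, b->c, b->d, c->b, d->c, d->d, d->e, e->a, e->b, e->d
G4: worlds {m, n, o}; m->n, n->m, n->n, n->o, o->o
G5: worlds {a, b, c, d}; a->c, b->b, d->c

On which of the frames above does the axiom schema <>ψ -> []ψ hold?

G5

Frame correspondent (Sahlqvist): forall x forall y forall z (Rxy & Rxz -> y = z) — i.e. partial functionality.
G1: fails — a sees both b and c.
G2: fails — s sees both s and u.
G3: fails — a sees both a and d.
G4: fails — n sees both m and n.
G5: holds.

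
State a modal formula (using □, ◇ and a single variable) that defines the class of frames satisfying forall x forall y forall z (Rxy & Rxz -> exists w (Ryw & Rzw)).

A defining formula is ◇□s → □◇s (the .2 axiom).
Suppose ◇□s→□◇s is valid. Take Rxy, Rxz and set V(s)={w : Ryw}. Then □s at y so ◇□s at x, so □◇s at x, so ◇s at z, giving w with Rzw and Ryw.

◇□s → □◇s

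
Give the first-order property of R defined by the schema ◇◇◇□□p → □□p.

∀x ∀y ∀z ((xR³y ∧ xR²z) → ∃w (yR²w ∧ z = w))

This is a Sahlqvist (Geach-type) schema ◇^3□^2p → □^2◇^0p.
Minimal-valuation argument: fix x; take any y with xR^3y and any z with xR^2z. Set V(p) to the set of worlds R-reachable from y in exactly 2 steps. Then □^2p holds at y, so the antecedent holds at x; validity forces ◇^0p at z, giving a w with zR^0w and yR^2w.
First-order correspondent: ∀x ∀y ∀z ((xR³y ∧ xR²z) → ∃w (yR²w ∧ z = w)).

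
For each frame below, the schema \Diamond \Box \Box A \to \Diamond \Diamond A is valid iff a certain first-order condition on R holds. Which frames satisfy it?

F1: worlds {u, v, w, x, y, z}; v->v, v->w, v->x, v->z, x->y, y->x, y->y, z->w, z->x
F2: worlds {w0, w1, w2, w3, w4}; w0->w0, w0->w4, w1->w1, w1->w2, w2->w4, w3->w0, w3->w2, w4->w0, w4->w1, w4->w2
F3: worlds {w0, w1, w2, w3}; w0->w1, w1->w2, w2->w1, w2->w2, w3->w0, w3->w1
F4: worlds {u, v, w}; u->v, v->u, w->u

Frame correspondent (Sahlqvist): \forall x \forall y (xRy \to \exists w (y R^2 w \wedge x R^2 w)) — i.e. a generalized confluence (Geach) condition.
F1: fails — vRw but no t with wR²t and vR²t.
F2: holds.
F3: holds.
F4: fails — uRv but no t with vR²t and uR²t.

F2, F3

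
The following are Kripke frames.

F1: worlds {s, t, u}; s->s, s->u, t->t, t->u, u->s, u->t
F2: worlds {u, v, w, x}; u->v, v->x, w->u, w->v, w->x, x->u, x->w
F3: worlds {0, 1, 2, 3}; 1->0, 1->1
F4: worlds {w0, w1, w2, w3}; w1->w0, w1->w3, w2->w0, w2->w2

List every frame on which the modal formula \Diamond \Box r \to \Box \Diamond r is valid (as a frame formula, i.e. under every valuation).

F1

Frame correspondent (Sahlqvist): \forall x \forall y \forall z (Rxy \wedge Rxz \to \exists w (Ryw \wedge Rzw)) — i.e. convergence.
F1: satisfies the condition.
F2: fails — Rwu and Rwx but u and x have no common successor.
F3: fails — R10 and R10 but 0 and 0 have no common successor.
F4: fails — Rw1w0 and Rw1w0 but w0 and w0 have no common successor.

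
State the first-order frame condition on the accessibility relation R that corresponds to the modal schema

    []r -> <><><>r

This is a Sahlqvist (Geach-type) schema ◇^0□^1r → □^0◇^3r.
Minimal-valuation argument: fix x; take any y with xR^0y and any z with xR^0z. Set V(r) to the set of worlds R-reachable from y in exactly 1 step. Then □^1r holds at y, so the antecedent holds at x; validity forces ◇^3r at z, giving a w with zR^3w and yR^1w.
First-order correspondent: forall x exists w (xRw & x R^3 w).

forall x exists w (xRw & x R^3 w)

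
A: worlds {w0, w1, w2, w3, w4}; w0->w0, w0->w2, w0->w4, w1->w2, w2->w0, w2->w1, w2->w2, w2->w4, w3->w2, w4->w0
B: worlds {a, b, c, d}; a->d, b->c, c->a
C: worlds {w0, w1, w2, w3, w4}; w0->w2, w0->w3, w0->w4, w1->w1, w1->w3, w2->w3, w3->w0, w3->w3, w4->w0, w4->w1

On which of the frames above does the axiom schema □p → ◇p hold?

A, C

The schema corresponds to seriality: ∀x ∃y Rxy.
A: condition met.
B: fails — world d has no successor.
C: condition met.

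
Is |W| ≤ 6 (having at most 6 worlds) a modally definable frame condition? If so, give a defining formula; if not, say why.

Not definable by any modal formula

Modal frame validity is preserved under disjoint unions.
Any modal formula valid on each of 7 disjoint one-world frames is valid on their disjoint union (validity is preserved under disjoint unions). Each one-world frame has |W|=1≤6, but the union has |W|=7.
Hence having at most 6 worlds is not modally definable.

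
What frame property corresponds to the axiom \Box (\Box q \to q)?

This is the T□ axiom.
It corresponds to shift-reflexivity: \forall x \forall y (Rxy \to Ryy).

Shift-reflexivity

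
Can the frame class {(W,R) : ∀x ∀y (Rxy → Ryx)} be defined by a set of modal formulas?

Yes — defined by q → □◇q

Yes: it is symmetry, defined by the B schema q → □◇q.
Suppose q→□◇q is valid. Take Rxy and set V(q)={x}. Then q at x, so □◇q at x, so ◇q at y, so some z with Ryz has q; z=x, i.e. Ryx.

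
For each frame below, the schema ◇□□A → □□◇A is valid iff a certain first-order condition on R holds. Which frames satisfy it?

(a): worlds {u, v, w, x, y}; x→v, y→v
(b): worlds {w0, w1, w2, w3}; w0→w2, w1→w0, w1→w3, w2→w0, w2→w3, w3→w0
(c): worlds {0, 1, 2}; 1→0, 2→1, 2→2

(a)

This is the axiom for a generalized confluence (Geach) condition; its first-order frame correspondent is ∀x ∀y ∀z ((xRy ∧ xR²z) → ∃w (yR²w ∧ zRw)).
(a): holds.
(b): fails — w1Rw0, w1R²w0 but no w with w0R²w and w0Rw.
(c): fails — 2R1, 2R²0 but no w with 1R²w and 0Rw.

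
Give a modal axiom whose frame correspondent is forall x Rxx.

□ψ → ψ

The condition is reflexivity. The T schema □ψ → ψ defines it.
Suppose □ψ→ψ is valid. At any x set V(ψ)={w : Rxw}. Then □ψ holds at x, so ψ holds at x, i.e. Rxx.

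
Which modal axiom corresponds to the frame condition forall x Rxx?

□p → p

This is reflexivity; the standard corresponding axiom is T: □p → p.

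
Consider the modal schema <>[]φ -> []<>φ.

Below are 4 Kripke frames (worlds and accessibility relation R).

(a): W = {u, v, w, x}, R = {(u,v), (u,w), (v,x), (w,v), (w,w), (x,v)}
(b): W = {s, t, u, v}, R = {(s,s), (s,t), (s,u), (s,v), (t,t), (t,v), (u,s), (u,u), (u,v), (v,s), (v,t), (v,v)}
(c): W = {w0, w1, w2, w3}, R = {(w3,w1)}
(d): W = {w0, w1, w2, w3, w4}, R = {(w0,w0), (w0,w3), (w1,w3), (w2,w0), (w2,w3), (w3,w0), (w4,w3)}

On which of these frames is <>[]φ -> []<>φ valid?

This is the axiom for convergence; its first-order frame correspondent is forall x forall y forall z (Rxy & Rxz -> exists w (Ryw & Rzw)).
(a): fails — Ruv and Ruw but v and w have no common successor.
(b): ✓.
(c): fails — Rw3w1 and Rw3w1 but w1 and w1 have no common successor.
(d): ✓.
Valid on: (b), (d).

(b), (d)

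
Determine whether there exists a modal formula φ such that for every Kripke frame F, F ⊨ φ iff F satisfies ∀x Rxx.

This is a Sahlqvist condition; the T axiom □r → r defines it.
Suppose □r→r is valid. At any x set V(r)={w : Rxw}. Then □r holds at x, so r holds at x, i.e. Rxx.

Yes — defined by □r → r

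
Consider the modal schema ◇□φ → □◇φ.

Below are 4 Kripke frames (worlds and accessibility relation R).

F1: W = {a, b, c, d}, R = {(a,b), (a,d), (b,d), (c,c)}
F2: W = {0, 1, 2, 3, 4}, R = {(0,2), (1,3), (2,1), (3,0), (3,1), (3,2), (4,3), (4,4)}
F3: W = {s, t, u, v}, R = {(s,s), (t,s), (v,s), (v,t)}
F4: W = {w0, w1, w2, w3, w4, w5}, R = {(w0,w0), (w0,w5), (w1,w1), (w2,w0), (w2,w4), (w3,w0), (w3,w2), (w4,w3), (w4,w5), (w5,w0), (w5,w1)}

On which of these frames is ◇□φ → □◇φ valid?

Frame correspondent (Sahlqvist): ∀x ∀y ∀z (Rxy ∧ Rxz → ∃w (Ryw ∧ Rzw)) — i.e. convergence.
F1: fails — Rad and Rad but d and d have no common successor.
F2: fails — R32 and R31 but 2 and 1 have no common successor.
F3: satisfies the condition.
F4: fails — Rw5w1 and Rw5w0 but w1 and w0 have no common successor.

F3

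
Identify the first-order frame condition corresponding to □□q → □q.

Density

Suppose □□q→□q is valid. Take Rxy and set V(q)={w : xR²w}. Then □□q at x, so □q at x, so q at y, i.e. ∃z(Rxz∧Rzy).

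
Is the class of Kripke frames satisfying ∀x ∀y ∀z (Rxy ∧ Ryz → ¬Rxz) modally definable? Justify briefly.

No — not modally definable

Modal frame validity is preserved under surjective bounded morphisms.
The 3-cycle (worlds a,b,c with a→b→c→a) is intransitive. Mapping every world to a single reflexive point • is a surjective bounded morphism; the reflexive point is not intransitive (R••∧R•• but R••).
So no modal formula (or set of formulas) defines exactly the intransitive frames.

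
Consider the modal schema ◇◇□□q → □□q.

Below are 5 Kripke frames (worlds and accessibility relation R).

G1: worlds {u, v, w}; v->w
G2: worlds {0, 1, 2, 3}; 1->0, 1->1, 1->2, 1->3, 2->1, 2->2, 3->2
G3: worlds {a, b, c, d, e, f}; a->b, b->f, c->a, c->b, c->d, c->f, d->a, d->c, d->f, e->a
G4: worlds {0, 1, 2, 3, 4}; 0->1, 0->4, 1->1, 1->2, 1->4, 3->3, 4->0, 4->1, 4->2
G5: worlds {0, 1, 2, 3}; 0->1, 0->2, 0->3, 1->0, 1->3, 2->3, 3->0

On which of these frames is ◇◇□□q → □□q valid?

This is the axiom for a generalized confluence (Geach) condition; its first-order frame correspondent is ∀x ∀y ∀z ((xR²y ∧ xR²z) → ∃w (yR²w ∧ z = w)).
G1: ✓.
G2: fails — 1R²0, 1R²0 but no w with 0R²w and 0=w.
G3: fails — aR²f, aR²f but no w with fR²w and f=w.
G4: fails — 0R²2, 0R²0 but no w with 2R²w and 0=w.
G5: fails — 0R²3, 0R²0 but no w with 3R²w and 0=w.
Valid on: G1.

G1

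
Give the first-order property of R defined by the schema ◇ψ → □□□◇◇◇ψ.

∀x ∀y ∀z ((xRy ∧ xR³z) → ∃w (y = w ∧ zR³w))

This is a Sahlqvist (Geach-type) schema ◇^1□^0ψ → □^3◇^3ψ.
Minimal-valuation argument: fix x; take any y with xR^1y and any z with xR^3z. Set V(ψ) to the set of worlds R-reachable from y in exactly 0 steps. Then □^0ψ holds at y, so the antecedent holds at x; validity forces ◇^3ψ at z, giving a w with zR^3w and yR^0w.
First-order correspondent: ∀x ∀y ∀z ((xRy ∧ xR³z) → ∃w (y = w ∧ zR³w)).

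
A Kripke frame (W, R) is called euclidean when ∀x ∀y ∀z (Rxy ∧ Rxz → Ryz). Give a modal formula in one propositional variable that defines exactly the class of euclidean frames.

The condition is the Euclidean property. The 5 schema ◇s → □◇s defines it.
Suppose ◇s→□◇s is valid. Take Rxy, Rxz and set V(s)={y}. Then ◇s at x, so □◇s at x, so ◇s at z, so some w with Rzw has s; w=y, i.e. Rzy. By symmetry of the argument, Ryz.

◇s → □◇s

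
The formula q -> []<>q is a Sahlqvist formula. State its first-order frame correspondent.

symmetry

Suppose q→□◇q is valid. Take Rxy and set V(q)={x}. Then q at x, so □◇q at x, so ◇q at y, so some z with Ryz has q; z=x, i.e. Ryx.
Conversely, on a frame with symmetry the schema holds at every world under every valuation.
Frame condition: forall x forall y (Rxy -> Ryx).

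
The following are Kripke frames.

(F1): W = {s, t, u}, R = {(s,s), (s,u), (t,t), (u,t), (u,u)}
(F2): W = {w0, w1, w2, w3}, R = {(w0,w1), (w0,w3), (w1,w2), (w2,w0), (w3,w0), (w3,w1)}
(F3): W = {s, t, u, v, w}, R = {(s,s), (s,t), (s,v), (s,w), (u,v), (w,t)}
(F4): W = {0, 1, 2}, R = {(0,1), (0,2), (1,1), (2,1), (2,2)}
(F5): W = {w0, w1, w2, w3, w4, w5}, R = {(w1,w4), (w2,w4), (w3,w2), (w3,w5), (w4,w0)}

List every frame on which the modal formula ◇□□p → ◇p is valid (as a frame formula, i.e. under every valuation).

(F1), (F4)

This is the axiom for a generalized confluence (Geach) condition; its first-order frame correspondent is ∀x ∀y (xRy → ∃w (yR²w ∧ xRw)).
(F1): satisfies the condition.
(F2): fails — w0Rw1 but no w with w1R²w and w0Rw.
(F3): fails — sRt but no w* with tR²w* and sRw*.
(F4): satisfies the condition.
(F5): fails — w1Rw4 but no w with w4R²w and w1Rw.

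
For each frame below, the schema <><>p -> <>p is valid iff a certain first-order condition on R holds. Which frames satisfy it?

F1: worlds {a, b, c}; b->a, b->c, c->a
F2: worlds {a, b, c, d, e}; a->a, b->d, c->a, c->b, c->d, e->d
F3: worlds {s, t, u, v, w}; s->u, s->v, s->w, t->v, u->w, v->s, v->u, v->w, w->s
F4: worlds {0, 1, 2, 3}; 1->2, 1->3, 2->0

This is the axiom for transitivity; its first-order frame correspondent is forall x forall y forall z (Rxy & Ryz -> Rxz).
F1: satisfies the condition.
F2: satisfies the condition.
F3: fails — Rtv and Rvw but not Rtw.
F4: fails — R12 and R20 but not R10.

F1, F2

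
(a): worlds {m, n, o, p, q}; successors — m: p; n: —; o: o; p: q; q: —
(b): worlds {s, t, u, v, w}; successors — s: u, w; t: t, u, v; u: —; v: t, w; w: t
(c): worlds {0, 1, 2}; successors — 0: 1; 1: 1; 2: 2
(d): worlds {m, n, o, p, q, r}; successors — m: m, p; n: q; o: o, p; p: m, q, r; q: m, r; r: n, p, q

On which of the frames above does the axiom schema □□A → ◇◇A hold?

(c), (d)

Frame correspondent (Sahlqvist): ∀x ∃w (xR²w ∧ xR²w) — i.e. a generalized confluence (Geach) condition.
(a): fails — at n but no w with nR²w and nR²w.
(b): fails — at u but no w* with uR²w* and uR²w*.
(c): ✓.
(d): ✓.
Valid on: (c), (d).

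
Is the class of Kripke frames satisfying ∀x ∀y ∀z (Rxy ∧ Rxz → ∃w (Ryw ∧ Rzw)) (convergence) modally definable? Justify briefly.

Yes — defined by ◇□r → □◇r

This is a Sahlqvist condition; the .2 axiom ◇□r → □◇r defines it.
Suppose ◇□r→□◇r is valid. Take Rxy, Rxz and set V(r)={w : Ryw}. Then □r at y so ◇□r at x, so □◇r at x, so ◇r at z, giving w with Rzw and Ryw.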